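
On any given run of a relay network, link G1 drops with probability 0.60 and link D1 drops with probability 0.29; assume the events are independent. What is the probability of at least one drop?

0.716

P(none) = (1 − 0.60) × (1 − 0.29) = 0.40 × 0.71 = 0.284
P(at least one) = 1 − 0.284 = 0.716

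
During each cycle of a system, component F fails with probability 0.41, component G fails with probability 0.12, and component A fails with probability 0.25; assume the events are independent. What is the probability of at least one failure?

0.6106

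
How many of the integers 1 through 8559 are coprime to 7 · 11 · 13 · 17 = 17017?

floor(8559/7) + floor(8559/11) + floor(8559/13) + floor(8559/17) − floor(8559/77) − floor(8559/91) − floor(8559/119) − floor(8559/143) − floor(8559/187) − floor(8559/221) + floor(8559/1001) + floor(8559/1309) + floor(8559/1547) + floor(8559/2431) − floor(8559/17017) = 1222 + 778 + 658 + 503 − 111 − 94 − 71 − 59 − 45 − 38 + 8 + 6 + 5 + 3 − 0 = 2765
8559 − 2765 = 5794

5794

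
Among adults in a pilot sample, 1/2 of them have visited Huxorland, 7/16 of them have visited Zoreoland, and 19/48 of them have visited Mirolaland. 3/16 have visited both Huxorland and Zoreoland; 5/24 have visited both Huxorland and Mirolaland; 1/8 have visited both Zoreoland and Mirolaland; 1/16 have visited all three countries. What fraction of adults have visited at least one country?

7/8

P(at least one) = 1/2 + 7/16 + 19/48 − 3/16 − 5/24 − 1/8 + 1/16 = 7/8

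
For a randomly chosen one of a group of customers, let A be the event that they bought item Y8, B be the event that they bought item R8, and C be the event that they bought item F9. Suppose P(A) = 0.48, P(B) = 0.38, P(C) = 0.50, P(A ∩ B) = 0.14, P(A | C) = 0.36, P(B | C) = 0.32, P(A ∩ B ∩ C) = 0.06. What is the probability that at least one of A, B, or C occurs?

P(A ∩ C) = P(C)·P(A|C) = 0.50 × 0.36 = 0.18
P(B ∩ C) = P(C)·P(B|C) = 0.50 × 0.32 = 0.16
Inclusion–exclusion gives
P(A ∪ B ∪ C) = 0.48 + 0.38 + 0.50 − 0.14 − 0.18 − 0.16 + 0.06 = 0.94

0.94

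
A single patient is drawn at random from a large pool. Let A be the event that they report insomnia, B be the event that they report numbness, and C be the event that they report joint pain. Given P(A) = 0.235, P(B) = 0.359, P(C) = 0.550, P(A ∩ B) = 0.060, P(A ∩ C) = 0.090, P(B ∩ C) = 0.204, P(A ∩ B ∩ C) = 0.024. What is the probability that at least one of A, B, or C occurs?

0.814

P(A ∪ B ∪ C) = 0.235 + 0.359 + 0.550 − 0.060 − 0.090 − 0.204 + 0.024 = 0.814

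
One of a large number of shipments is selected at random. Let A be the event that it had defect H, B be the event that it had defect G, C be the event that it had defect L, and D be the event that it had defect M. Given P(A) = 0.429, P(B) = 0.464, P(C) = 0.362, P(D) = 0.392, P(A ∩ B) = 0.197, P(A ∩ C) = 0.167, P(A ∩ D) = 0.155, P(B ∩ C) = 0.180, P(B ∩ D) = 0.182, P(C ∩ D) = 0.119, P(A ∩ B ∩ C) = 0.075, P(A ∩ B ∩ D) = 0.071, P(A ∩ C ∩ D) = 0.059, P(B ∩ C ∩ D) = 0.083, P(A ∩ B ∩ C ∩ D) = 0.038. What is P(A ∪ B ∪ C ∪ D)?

0.897

By inclusion-exclusion,
P(A ∪ B ∪ C ∪ D) = 0.429 + 0.464 + 0.362 + 0.392 − 0.197 − 0.167 − 0.155 − 0.180 − 0.182 − 0.119 + 0.075 + 0.071 + 0.059 + 0.083 − 0.038 = 0.897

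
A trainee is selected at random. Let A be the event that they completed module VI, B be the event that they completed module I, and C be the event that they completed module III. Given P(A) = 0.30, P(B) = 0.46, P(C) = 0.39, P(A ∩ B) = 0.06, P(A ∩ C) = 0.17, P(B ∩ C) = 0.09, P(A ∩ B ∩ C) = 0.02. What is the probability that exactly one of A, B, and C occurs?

0.57

Using the inclusion–exclusion count for exactly one event:
P(exactly one) = 0.30 + 0.46 + 0.39 − 2·0.06 − 2·0.17 − 2·0.09 + 3·0.02 = 0.57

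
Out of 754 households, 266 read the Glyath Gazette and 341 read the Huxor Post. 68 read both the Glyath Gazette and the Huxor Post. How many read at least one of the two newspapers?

539

|union| = 266 + 341 − 68 = 539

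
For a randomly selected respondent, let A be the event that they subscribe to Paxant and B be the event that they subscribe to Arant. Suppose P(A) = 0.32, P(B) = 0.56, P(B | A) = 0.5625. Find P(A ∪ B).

P(A ∩ B) = P(A)·P(B|A) = 0.32 × 0.5625 = 0.18
Apply inclusion-exclusion:
P(A ∪ B) = 0.32 + 0.56 − 0.18 = 0.70

0.70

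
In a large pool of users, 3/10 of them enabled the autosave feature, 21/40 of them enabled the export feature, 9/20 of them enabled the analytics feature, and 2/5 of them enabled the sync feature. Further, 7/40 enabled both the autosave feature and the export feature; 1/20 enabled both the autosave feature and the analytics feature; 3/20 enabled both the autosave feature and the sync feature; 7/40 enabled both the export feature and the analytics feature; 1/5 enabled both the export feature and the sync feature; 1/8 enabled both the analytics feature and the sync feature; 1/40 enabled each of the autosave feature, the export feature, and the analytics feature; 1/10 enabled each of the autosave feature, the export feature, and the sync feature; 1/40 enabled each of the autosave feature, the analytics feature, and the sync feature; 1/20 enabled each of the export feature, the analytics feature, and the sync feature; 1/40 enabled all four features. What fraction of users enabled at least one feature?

P(≥1) = 3/10 + 21/40 + 9/20 + 2/5 − 7/40 − 1/20 − 3/20 − 7/40 − 1/5 − 1/8 + 1/40 + 1/10 + 1/40 + 1/20 − 1/40 = 39/40

39/40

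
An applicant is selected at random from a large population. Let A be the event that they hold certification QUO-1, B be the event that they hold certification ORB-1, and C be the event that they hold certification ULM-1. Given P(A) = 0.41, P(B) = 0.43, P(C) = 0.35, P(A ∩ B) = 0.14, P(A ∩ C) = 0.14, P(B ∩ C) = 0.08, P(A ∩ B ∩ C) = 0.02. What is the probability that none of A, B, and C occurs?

0.15

P(A ∪ B ∪ C) = 0.41 + 0.43 + 0.35 − 0.14 − 0.14 − 0.08 + 0.02 = 0.85
P(none) = 1 − 0.85 = 0.15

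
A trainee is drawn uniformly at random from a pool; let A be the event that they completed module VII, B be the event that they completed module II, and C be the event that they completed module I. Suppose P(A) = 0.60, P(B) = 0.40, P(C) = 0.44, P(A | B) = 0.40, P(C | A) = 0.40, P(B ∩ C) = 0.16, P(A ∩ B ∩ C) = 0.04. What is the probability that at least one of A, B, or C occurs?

P(A ∩ B) = P(B)·P(A|B) = 0.40 × 0.40 = 0.16
P(A ∩ C) = P(A)·P(C|A) = 0.60 × 0.40 = 0.24
P(A ∪ B ∪ C) = 0.60 + 0.40 + 0.44 − 0.16 − 0.24 − 0.16 + 0.04 = 0.92

0.92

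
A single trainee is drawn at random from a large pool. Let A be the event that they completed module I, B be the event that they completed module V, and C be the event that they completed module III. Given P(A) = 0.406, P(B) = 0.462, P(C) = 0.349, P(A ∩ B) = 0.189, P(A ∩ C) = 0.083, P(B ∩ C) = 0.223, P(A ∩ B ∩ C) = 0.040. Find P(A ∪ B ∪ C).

0.762

P(A ∪ B ∪ C) = 0.406 + 0.462 + 0.349 − 0.189 − 0.083 − 0.223 + 0.040 = 0.762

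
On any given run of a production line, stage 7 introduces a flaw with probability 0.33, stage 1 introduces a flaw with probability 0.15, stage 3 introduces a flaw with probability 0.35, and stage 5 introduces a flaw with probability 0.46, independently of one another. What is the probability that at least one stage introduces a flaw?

0.8001055

P(none) = (1 − 0.33) × (1 − 0.15) × (1 − 0.35) × (1 − 0.46) = 0.67 × 0.85 × 0.65 × 0.54 = 0.1998945
P(at least one) = 1 − 0.1998945 = 0.8001055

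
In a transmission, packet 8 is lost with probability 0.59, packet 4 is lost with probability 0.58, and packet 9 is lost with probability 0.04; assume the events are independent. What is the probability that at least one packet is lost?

Independence gives P(none) = ∏(1 − pᵢ).
P(none) = (1 − 0.59) × (1 − 0.58) × (1 − 0.04) = 0.41 × 0.42 × 0.96 = 0.165312
P(at least one) = 1 − 0.165312 = 0.834688

0.834688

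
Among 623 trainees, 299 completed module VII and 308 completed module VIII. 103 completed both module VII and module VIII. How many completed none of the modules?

119

Apply inclusion-exclusion:
|union| = 299 + 308 − 103 = 504
None: 623 − 504 = 119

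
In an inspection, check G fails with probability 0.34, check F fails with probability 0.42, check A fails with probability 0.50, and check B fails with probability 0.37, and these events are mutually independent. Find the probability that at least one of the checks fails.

0.879418

P(none) = (1 − 0.34) × (1 − 0.42) × (1 − 0.50) × (1 − 0.37) = 0.66 × 0.58 × 0.50 × 0.63 = 0.120582
P(at least one) = 1 − 0.120582 = 0.879418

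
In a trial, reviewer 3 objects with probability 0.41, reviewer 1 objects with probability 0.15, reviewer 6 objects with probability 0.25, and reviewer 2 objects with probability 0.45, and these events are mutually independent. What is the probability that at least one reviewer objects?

0.79313125

Since the events are independent, P(none) is the product of the individual non-occurrence probabilities.
P(none) = (1 − 0.41) × (1 − 0.15) × (1 − 0.25) × (1 − 0.45) = 0.59 × 0.85 × 0.75 × 0.55 = 0.20686875
P(at least one) = 1 − 0.20686875 = 0.79313125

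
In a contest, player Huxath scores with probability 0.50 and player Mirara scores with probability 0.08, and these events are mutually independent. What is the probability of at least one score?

0.54

P(none) = (1 − 0.50) × (1 − 0.08) = 0.50 × 0.92 = 0.46
P(at least one) = 1 − 0.46 = 0.54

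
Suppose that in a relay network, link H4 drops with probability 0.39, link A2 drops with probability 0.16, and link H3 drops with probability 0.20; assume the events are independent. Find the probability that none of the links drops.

P(none) = (1 − 0.39) × (1 − 0.16) × (1 − 0.20) = 0.61 × 0.84 × 0.80 = 0.40992

0.40992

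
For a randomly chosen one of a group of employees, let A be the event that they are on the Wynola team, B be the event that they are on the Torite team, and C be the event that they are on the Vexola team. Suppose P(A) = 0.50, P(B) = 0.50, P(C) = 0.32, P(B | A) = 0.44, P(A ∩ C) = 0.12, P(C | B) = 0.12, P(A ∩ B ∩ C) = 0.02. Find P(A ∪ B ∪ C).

0.94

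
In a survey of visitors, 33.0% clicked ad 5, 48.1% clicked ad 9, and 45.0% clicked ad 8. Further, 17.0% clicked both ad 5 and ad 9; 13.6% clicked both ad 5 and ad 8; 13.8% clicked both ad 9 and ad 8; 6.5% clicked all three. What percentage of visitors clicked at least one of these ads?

88.2%

P(union) = 33.0 + 48.1 + 45.0 − 17.0 − 13.6 − 13.8 + 6.5 = 88.2%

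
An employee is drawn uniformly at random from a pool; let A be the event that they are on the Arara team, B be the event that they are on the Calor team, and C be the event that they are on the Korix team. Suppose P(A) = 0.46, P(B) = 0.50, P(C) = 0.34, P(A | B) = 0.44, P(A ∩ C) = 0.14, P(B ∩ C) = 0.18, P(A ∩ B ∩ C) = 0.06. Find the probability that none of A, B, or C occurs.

0.18

P(A ∩ B) = P(B)·P(A|B) = 0.50 × 0.44 = 0.22
P(A ∪ B ∪ C) = 0.46 + 0.50 + 0.34 − 0.22 − 0.14 − 0.18 + 0.06 = 0.82
P(none) = 1 − 0.82 = 0.18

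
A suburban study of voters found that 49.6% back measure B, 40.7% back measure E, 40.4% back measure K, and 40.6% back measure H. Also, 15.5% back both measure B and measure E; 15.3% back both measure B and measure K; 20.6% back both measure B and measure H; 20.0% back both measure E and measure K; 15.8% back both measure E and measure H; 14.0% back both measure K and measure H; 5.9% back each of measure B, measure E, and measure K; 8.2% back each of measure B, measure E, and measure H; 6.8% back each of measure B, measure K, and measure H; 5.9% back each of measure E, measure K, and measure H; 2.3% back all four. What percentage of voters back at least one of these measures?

94.6%

P(at least one) = 49.6 + 40.7 + 40.4 + 40.6 − 15.5 − 15.3 − 20.6 − 20.0 − 15.8 − 14.0 + 5.9 + 8.2 + 6.8 + 5.9 − 2.3 = 94.6%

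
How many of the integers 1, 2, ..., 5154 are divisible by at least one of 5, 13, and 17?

1571

Apply inclusion-exclusion:
1030 + 396 + 303 − 79 − 60 − 23 + 4 = 1571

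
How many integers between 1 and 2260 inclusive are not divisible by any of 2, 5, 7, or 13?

⌊2260/2⌋ + ⌊2260/5⌋ + ⌊2260/7⌋ + ⌊2260/13⌋ − ⌊2260/10⌋ − ⌊2260/14⌋ − ⌊2260/26⌋ − ⌊2260/35⌋ − ⌊2260/65⌋ − ⌊2260/91⌋ + ⌊2260/70⌋ + ⌊2260/130⌋ + ⌊2260/182⌋ + ⌊2260/455⌋ − ⌊2260/910⌋ = 1130 + 452 + 322 + 173 − 226 − 161 − 86 − 64 − 34 − 24 + 32 + 17 + 12 + 4 − 2 = 1545
2260 − 1545 = 715

715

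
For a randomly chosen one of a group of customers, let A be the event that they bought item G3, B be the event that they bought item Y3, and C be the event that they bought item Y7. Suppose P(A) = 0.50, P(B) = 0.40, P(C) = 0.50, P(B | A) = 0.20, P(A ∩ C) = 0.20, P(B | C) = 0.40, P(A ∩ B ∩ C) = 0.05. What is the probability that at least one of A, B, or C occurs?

P(A ∩ B) = P(A)·P(B|A) = 0.50 × 0.20 = 0.10
P(B ∩ C) = P(C)·P(B|C) = 0.50 × 0.40 = 0.20
By inclusion-exclusion,
P(A ∪ B ∪ C) = 0.50 + 0.40 + 0.50 − 0.10 − 0.20 − 0.20 + 0.05 = 0.95

0.95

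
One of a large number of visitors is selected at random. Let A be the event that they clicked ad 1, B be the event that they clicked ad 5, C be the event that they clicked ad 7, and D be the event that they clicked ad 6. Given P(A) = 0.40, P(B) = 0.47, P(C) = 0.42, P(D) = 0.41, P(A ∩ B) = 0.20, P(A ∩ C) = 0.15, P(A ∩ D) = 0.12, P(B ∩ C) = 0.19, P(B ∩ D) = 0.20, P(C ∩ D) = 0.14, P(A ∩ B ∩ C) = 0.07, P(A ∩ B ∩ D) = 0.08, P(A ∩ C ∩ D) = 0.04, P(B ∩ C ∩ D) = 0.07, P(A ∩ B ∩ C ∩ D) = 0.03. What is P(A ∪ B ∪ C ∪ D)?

P(A ∪ B ∪ C ∪ D) = 0.40 + 0.47 + 0.42 + 0.41 − 0.20 − 0.15 − 0.12 − 0.19 − 0.20 − 0.14 + 0.07 + 0.08 + 0.04 + 0.07 − 0.03 = 0.93

0.93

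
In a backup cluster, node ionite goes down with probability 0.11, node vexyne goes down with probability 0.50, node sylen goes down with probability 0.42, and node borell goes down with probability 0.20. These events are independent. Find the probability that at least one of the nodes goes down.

P(none) = (1 − 0.11) × (1 − 0.50) × (1 − 0.42) × (1 − 0.20) = 0.89 × 0.50 × 0.58 × 0.80 = 0.20648
P(at least one) = 1 − 0.20648 = 0.79352

0.79352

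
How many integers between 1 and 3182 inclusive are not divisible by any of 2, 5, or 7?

Apply inclusion-exclusion:
floor(3182/2) + floor(3182/5) + floor(3182/7) − floor(3182/10) − floor(3182/14) − floor(3182/35) + floor(3182/70) = 1591 + 636 + 454 − 318 − 227 − 90 + 45 = 2091
3182 − 2091 = 1091

1091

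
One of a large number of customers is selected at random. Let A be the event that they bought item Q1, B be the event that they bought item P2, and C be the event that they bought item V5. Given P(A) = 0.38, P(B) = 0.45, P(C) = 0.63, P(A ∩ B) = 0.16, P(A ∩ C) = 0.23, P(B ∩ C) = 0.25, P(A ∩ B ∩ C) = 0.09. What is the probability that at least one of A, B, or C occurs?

0.91

Inclusion–exclusion gives
P(A ∪ B ∪ C) = 0.38 + 0.45 + 0.63 − 0.16 − 0.23 − 0.25 + 0.09 = 0.91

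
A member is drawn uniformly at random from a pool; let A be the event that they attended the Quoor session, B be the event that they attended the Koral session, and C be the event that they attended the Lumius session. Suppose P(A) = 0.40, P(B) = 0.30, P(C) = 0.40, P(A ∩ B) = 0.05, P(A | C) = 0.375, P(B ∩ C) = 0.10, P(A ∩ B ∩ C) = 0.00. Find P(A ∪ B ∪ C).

P(A ∩ C) = P(C)·P(A|C) = 0.40 × 0.375 = 0.15
P(A ∪ B ∪ C) = 0.40 + 0.30 + 0.40 − 0.05 − 0.15 − 0.10 + 0.00 = 0.80

0.80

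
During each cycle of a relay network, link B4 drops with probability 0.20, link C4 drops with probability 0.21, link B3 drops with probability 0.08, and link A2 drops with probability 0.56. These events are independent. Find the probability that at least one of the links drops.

P(none) = (1 − 0.20) × (1 − 0.21) × (1 − 0.08) × (1 − 0.56) = 0.80 × 0.79 × 0.92 × 0.44 = 0.2558336
P(at least one) = 1 − 0.2558336 = 0.7441664

0.7441664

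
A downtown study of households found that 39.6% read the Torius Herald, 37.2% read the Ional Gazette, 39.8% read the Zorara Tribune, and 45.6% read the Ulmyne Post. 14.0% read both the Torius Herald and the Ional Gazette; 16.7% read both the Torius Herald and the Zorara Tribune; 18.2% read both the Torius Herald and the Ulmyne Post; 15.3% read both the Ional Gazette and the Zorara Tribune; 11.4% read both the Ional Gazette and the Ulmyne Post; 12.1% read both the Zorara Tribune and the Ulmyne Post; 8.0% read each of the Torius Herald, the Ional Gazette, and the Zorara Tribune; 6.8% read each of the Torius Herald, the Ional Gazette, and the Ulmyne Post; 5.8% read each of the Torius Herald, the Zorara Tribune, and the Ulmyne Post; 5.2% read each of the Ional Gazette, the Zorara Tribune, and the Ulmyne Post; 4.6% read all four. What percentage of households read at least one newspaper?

95.7%

Using inclusion–exclusion:
P(at least one) = 39.6 + 37.2 + 39.8 + 45.6 − 14.0 − 16.7 − 18.2 − 15.3 − 11.4 − 12.1 + 8.0 + 6.8 + 5.8 + 5.2 − 4.6 = 95.7%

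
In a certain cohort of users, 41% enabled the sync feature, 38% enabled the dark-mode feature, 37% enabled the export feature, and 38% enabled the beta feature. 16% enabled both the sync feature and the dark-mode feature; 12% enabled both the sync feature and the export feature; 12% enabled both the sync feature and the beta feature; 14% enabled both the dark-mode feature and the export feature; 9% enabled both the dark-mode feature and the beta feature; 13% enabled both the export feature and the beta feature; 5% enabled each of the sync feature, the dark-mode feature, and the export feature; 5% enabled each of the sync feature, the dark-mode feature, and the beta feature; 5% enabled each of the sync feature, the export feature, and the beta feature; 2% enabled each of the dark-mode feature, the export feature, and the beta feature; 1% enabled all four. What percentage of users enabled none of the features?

P(union) = 41 + 38 + 37 + 38 − 16 − 12 − 12 − 14 − 9 − 13 + 5 + 5 + 5 + 2 − 1 = 94%
P(none) = 100% − 94% = 6%

6%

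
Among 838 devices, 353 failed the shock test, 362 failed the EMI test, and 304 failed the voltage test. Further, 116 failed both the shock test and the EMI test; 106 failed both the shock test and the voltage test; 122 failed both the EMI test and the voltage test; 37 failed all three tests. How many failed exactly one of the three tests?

By inclusion–exclusion (exactly-one form):
N(exactly one) = 353 + 362 + 304 − 2·116 − 2·106 − 2·122 + 3·37 = 442

442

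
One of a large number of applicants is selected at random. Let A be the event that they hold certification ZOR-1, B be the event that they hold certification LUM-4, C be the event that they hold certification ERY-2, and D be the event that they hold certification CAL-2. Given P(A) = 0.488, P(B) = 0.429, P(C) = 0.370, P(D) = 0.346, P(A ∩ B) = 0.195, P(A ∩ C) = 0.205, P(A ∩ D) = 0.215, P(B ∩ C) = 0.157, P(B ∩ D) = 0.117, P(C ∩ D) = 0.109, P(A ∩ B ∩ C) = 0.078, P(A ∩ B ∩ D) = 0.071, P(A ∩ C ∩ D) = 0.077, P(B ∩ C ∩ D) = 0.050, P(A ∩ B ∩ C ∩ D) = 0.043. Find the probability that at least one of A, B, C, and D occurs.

0.868

Using inclusion–exclusion:
P(A ∪ B ∪ C ∪ D) = 0.488 + 0.429 + 0.370 + 0.346 − 0.195 − 0.205 − 0.215 − 0.157 − 0.117 − 0.109 + 0.078 + 0.071 + 0.077 + 0.050 − 0.043 = 0.868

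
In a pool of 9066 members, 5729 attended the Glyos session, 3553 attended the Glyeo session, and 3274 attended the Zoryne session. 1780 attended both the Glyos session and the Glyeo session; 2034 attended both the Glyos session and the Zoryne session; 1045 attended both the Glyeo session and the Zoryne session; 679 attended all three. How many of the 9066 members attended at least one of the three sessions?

8376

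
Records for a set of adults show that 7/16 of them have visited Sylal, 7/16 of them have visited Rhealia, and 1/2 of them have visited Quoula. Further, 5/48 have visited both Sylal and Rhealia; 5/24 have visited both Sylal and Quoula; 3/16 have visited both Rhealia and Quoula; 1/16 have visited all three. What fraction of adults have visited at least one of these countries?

15/16

By inclusion–exclusion:
P(at least one) = 7/16 + 7/16 + 1/2 − 5/48 − 5/24 − 3/16 + 1/16 = 15/16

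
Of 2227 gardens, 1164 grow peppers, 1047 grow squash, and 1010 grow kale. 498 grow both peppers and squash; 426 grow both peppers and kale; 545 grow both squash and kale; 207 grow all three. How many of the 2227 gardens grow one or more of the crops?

1959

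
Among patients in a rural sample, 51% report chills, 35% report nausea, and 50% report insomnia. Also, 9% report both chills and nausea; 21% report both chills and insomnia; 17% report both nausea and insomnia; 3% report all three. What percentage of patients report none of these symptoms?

8%

Apply inclusion-exclusion:
P(at least one) = 51 + 35 + 50 − 9 − 21 − 17 + 3 = 92%
P(none) = 100% − 92% = 8%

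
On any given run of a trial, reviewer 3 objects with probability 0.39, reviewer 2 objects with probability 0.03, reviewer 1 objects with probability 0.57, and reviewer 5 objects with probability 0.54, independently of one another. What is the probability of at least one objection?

0.88296174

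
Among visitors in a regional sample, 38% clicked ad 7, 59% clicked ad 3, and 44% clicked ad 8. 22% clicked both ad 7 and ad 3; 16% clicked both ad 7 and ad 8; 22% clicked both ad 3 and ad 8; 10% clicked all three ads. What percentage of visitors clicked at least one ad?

91%

By inclusion–exclusion:
P(union) = 38 + 59 + 44 − 22 − 16 − 22 + 10 = 91%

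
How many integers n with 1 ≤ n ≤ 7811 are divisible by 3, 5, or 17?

2603 + 1562 + 459 − 520 − 153 − 91 + 30 = 3890

3890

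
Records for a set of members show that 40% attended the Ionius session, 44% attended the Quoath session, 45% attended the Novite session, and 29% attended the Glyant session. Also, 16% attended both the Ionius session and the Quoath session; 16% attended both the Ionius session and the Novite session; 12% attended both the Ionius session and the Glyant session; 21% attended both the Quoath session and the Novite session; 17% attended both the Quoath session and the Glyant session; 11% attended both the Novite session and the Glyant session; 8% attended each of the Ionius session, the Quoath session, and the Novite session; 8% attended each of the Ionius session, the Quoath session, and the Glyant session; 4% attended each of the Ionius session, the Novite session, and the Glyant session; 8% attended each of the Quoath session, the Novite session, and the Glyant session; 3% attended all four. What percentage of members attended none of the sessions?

10%

Apply inclusion-exclusion:
P(≥1) = 40 + 44 + 45 + 29 − 16 − 16 − 12 − 21 − 17 − 11 + 8 + 8 + 4 + 8 − 3 = 90%
P(none) = 100% − 90% = 10%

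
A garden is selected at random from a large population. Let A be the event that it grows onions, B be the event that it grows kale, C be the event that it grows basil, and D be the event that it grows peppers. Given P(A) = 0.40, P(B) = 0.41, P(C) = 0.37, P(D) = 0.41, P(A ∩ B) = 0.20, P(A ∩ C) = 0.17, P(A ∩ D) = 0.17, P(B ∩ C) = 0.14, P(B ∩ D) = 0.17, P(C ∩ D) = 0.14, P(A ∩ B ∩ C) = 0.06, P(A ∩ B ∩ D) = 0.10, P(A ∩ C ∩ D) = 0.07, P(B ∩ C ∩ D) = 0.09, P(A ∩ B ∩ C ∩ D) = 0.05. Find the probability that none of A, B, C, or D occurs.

0.13

P(A ∪ B ∪ C ∪ D) = 0.40 + 0.41 + 0.37 + 0.41 − 0.20 − 0.17 − 0.17 − 0.14 − 0.17 − 0.14 + 0.06 + 0.10 + 0.07 + 0.09 − 0.05 = 0.87
P(none) = 1 − 0.87 = 0.13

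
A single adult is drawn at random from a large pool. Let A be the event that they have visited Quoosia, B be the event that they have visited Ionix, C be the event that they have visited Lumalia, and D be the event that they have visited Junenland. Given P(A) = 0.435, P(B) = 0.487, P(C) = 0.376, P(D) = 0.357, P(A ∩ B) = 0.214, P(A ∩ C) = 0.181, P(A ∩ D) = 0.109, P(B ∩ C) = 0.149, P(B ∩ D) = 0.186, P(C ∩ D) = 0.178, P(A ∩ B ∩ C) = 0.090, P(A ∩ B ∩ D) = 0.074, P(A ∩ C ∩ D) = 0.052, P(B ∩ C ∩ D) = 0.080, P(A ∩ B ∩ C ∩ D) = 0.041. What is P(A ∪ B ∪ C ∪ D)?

0.893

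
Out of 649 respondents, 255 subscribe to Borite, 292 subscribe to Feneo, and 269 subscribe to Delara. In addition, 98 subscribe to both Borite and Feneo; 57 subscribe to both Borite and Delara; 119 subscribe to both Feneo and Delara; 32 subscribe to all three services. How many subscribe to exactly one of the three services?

364

|exactly one| = 255 + 292 + 269 − 2·98 − 2·57 − 2·119 + 3·32 = 364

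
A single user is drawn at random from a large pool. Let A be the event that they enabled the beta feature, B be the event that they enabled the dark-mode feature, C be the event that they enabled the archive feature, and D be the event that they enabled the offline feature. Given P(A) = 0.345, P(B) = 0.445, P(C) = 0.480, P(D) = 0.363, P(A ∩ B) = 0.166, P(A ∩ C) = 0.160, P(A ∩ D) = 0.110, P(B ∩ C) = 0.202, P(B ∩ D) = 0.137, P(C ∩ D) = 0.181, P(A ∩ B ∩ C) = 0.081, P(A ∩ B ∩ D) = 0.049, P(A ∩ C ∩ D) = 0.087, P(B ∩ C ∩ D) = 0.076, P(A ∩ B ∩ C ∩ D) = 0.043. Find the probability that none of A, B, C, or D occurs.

0.073

P(A ∪ B ∪ C ∪ D) = 0.345 + 0.445 + 0.480 + 0.363 − 0.166 − 0.160 − 0.110 − 0.202 − 0.137 − 0.181 + 0.081 + 0.049 + 0.087 + 0.076 − 0.043 = 0.927
P(none) = 1 − 0.927 = 0.073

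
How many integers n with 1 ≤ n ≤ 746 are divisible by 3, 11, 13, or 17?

Apply inclusion-exclusion:
floor(746/3) + floor(746/11) + floor(746/13) + floor(746/17) − floor(746/33) − floor(746/39) − floor(746/51) − floor(746/143) − floor(746/187) − floor(746/221) + floor(746/429) + floor(746/561) + floor(746/663) + floor(746/2431) − floor(746/7293) = 248 + 67 + 57 + 43 − 22 − 19 − 14 − 5 − 3 − 3 + 1 + 1 + 1 + 0 − 0 = 352

352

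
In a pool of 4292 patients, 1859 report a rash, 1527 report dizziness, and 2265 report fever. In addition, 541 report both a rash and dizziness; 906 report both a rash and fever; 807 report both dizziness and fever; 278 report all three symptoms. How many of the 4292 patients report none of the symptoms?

617

Using inclusion–exclusion:
|union| = 1859 + 1527 + 2265 − 541 − 906 − 807 + 278 = 3675
None: 4292 − 3675 = 617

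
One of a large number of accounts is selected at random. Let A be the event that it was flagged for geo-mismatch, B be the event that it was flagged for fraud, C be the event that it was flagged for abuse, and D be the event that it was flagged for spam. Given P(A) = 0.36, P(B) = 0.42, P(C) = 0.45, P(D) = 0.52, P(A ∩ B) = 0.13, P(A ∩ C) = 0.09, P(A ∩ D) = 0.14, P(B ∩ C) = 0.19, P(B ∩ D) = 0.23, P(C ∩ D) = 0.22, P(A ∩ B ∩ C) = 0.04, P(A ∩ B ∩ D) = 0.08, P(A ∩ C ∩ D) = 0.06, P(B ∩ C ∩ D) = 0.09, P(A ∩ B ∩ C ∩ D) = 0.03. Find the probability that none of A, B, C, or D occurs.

0.01

Using inclusion–exclusion:
P(A ∪ B ∪ C ∪ D) = 0.36 + 0.42 + 0.45 + 0.52 − 0.13 − 0.09 − 0.14 − 0.19 − 0.23 − 0.22 + 0.04 + 0.08 + 0.06 + 0.09 − 0.03 = 0.99
P(none) = 1 − 0.99 = 0.01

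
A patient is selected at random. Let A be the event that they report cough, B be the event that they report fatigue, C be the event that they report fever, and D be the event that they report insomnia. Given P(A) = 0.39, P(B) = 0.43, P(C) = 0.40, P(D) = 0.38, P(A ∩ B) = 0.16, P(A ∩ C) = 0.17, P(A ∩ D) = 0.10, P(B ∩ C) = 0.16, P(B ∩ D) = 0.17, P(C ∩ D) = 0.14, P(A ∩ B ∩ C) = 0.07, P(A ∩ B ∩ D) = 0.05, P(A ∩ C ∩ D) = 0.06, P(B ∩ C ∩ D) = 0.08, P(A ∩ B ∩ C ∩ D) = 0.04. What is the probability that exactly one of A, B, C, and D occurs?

By inclusion–exclusion (exactly-one form):
P(exactly one) = 0.39 + 0.43 + 0.40 + 0.38 − 2·0.16 − 2·0.17 − 2·0.10 − 2·0.16 − 2·0.17 − 2·0.14 + 3·0.07 + 3·0.05 + 3·0.06 + 3·0.08 − 4·0.04 = 0.42

0.42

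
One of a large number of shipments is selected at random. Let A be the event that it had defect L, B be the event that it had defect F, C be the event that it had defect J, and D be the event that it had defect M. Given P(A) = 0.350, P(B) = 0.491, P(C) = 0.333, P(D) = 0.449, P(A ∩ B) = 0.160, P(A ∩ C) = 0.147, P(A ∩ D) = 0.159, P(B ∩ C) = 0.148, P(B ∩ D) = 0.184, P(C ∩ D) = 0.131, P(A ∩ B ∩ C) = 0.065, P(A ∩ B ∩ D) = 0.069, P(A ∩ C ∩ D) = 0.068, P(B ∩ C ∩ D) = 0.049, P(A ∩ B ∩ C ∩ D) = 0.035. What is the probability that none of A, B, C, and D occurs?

0.090

By inclusion–exclusion:
P(A ∪ B ∪ C ∪ D) = 0.350 + 0.491 + 0.333 + 0.449 − 0.160 − 0.147 − 0.159 − 0.148 − 0.184 − 0.131 + 0.065 + 0.069 + 0.068 + 0.049 − 0.035 = 0.910
P(none) = 1 − 0.910 = 0.090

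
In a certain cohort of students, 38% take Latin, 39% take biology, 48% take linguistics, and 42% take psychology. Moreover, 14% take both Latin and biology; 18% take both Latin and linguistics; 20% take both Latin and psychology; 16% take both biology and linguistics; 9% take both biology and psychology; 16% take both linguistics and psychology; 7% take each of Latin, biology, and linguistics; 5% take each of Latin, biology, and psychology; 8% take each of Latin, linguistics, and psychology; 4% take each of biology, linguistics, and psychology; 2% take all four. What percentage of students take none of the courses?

P(≥1) = 38 + 39 + 48 + 42 − 14 − 18 − 20 − 16 − 9 − 16 + 7 + 5 + 8 + 4 − 2 = 96%
P(none) = 100% − 96% = 4%

4%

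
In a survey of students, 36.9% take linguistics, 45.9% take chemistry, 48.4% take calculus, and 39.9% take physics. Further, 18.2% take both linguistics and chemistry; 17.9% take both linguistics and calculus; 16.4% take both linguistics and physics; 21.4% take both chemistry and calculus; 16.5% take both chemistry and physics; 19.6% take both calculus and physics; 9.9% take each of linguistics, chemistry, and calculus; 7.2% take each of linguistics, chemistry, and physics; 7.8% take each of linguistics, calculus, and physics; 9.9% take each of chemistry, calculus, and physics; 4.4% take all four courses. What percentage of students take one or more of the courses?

By inclusion-exclusion,
P(at least one) = 36.9 + 45.9 + 48.4 + 39.9 − 18.2 − 17.9 − 16.4 − 21.4 − 16.5 − 19.6 + 9.9 + 7.2 + 7.8 + 9.9 − 4.4 = 91.5%

91.5%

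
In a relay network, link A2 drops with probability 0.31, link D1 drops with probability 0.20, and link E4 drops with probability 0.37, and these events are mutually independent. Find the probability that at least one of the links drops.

P(none) = (1 − 0.31) × (1 − 0.20) × (1 − 0.37) = 0.69 × 0.80 × 0.63 = 0.34776
P(at least one) = 1 − 0.34776 = 0.65224

0.65224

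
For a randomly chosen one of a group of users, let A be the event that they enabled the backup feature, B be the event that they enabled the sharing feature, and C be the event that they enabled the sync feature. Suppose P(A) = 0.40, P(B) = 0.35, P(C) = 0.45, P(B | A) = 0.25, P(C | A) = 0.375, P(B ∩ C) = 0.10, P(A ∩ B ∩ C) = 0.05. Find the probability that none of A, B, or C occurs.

0.10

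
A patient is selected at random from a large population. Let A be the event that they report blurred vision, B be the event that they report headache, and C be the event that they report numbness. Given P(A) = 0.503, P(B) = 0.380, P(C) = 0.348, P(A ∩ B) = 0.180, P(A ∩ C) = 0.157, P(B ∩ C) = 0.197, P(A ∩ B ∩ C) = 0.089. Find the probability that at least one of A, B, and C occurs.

0.786

Using inclusion–exclusion:
P(A ∪ B ∪ C) = 0.503 + 0.380 + 0.348 − 0.180 − 0.157 − 0.197 + 0.089 = 0.786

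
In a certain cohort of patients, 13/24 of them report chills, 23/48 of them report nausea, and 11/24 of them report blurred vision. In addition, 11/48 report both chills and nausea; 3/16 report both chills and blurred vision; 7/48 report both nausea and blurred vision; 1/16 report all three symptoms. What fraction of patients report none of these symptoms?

1/48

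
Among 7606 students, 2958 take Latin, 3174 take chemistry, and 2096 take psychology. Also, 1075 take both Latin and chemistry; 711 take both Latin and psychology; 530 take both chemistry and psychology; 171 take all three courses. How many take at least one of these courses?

Apply inclusion-exclusion:
|union| = 2958 + 3174 + 2096 − 1075 − 711 − 530 + 171 = 6083

6083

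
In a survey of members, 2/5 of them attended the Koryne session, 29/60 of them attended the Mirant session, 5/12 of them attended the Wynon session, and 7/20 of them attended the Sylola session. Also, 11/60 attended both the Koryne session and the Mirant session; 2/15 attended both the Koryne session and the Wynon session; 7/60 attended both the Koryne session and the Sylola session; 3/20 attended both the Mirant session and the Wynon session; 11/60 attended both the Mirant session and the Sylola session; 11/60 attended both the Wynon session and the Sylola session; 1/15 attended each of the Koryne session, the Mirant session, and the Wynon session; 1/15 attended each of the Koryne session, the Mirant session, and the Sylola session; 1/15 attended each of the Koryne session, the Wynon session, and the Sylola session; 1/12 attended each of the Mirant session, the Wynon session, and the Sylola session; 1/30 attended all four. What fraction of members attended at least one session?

P(union) = 2/5 + 29/60 + 5/12 + 7/20 − 11/60 − 2/15 − 7/60 − 3/20 − 11/60 − 11/60 + 1/15 + 1/15 + 1/15 + 1/12 − 1/30 = 19/20

19/20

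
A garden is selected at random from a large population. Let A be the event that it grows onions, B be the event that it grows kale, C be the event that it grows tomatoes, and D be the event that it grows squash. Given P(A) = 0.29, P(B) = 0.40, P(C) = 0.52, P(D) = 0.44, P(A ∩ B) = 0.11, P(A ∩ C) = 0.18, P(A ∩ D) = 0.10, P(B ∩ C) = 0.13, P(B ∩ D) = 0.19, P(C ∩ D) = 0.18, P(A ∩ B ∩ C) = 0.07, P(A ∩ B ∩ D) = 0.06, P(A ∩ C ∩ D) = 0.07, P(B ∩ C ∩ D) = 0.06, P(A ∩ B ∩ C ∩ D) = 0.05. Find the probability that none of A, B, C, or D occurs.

Inclusion–exclusion gives
P(A ∪ B ∪ C ∪ D) = 0.29 + 0.40 + 0.52 + 0.44 − 0.11 − 0.18 − 0.10 − 0.13 − 0.19 − 0.18 + 0.07 + 0.06 + 0.07 + 0.06 − 0.05 = 0.97
P(none) = 1 − 0.97 = 0.03

0.03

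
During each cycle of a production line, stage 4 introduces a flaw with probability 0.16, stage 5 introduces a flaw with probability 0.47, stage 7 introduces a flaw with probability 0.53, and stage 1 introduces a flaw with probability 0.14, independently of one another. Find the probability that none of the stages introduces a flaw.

0.17994984

P(none) = (1 − 0.16) × (1 − 0.47) × (1 − 0.53) × (1 − 0.14) = 0.84 × 0.53 × 0.47 × 0.86 = 0.17994984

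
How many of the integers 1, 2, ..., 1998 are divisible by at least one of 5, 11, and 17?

Using inclusion–exclusion:
floor(1998/5) + floor(1998/11) + floor(1998/17) − floor(1998/55) − floor(1998/85) − floor(1998/187) + floor(1998/935) = 399 + 181 + 117 − 36 − 23 − 10 + 2 = 630

630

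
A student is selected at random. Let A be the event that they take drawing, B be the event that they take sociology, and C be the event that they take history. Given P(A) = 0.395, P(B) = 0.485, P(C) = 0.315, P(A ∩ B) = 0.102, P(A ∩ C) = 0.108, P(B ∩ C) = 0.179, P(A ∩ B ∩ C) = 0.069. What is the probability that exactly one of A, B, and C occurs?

0.624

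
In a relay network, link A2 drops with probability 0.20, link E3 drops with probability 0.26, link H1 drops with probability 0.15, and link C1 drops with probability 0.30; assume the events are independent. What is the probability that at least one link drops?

P(none) = (1 − 0.20) × (1 − 0.26) × (1 − 0.15) × (1 − 0.30) = 0.80 × 0.74 × 0.85 × 0.70 = 0.35224
P(at least one) = 1 − 0.35224 = 0.64776

0.64776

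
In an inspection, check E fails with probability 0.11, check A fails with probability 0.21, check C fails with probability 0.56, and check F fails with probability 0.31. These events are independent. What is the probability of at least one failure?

P(none) = (1 − 0.11) × (1 − 0.21) × (1 − 0.56) × (1 − 0.31) = 0.89 × 0.79 × 0.44 × 0.69 = 0.21346116
P(at least one) = 1 − 0.21346116 = 0.78653884

0.78653884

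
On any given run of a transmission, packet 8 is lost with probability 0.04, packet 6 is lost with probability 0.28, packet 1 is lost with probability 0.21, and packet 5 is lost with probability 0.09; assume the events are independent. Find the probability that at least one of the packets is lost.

0.50309632

Since the events are independent, P(none) is the product of the individual non-occurrence probabilities.
P(none) = (1 − 0.04) × (1 − 0.28) × (1 − 0.21) × (1 − 0.09) = 0.96 × 0.72 × 0.79 × 0.91 = 0.49690368
P(at least one) = 1 − 0.49690368 = 0.50309632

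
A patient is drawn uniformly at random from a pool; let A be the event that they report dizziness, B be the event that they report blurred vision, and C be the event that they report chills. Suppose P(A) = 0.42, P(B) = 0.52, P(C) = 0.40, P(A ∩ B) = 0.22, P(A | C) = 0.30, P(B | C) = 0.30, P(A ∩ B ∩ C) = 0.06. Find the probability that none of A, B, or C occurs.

0.06

P(A ∩ C) = P(C)·P(A|C) = 0.40 × 0.30 = 0.12
P(B ∩ C) = P(C)·P(B|C) = 0.40 × 0.30 = 0.12
P(A ∪ B ∪ C) = 0.42 + 0.52 + 0.40 − 0.22 − 0.12 − 0.12 + 0.06 = 0.94
P(none) = 1 − 0.94 = 0.06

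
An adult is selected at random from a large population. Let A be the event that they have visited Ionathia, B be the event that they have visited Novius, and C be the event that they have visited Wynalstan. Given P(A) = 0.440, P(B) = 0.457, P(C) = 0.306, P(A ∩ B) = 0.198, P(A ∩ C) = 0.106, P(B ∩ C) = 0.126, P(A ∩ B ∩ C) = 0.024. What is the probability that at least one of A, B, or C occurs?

0.797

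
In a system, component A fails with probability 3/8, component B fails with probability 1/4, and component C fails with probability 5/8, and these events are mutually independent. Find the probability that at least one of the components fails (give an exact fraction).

211/256

Since the events are independent, P(none) is the product of the individual non-occurrence probabilities.
P(none) = (1 − 3/8) × (1 − 1/4) × (1 − 5/8) = 5/8 × 3/4 × 3/8 = 45/256
P(at least one) = 1 − 45/256 = 211/256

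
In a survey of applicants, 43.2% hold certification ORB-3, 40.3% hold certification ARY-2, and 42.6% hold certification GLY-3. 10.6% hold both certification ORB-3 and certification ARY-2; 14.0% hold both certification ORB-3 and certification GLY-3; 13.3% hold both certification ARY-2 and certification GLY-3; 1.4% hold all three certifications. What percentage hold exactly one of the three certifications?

By inclusion–exclusion (exactly-one form):
P(exactly one) = 43.2 + 40.3 + 42.6 − 2·10.6 − 2·14.0 − 2·13.3 + 3·1.4 = 54.5%

54.5%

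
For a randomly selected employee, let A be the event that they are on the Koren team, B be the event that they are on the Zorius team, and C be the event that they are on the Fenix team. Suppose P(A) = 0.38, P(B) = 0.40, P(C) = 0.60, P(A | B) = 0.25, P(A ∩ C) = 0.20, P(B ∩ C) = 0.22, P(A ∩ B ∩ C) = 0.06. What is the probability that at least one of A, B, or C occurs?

0.92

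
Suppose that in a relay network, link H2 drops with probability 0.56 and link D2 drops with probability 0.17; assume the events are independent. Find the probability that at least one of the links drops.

0.6348

P(none) = (1 − 0.56) × (1 − 0.17) = 0.44 × 0.83 = 0.3652
P(at least one) = 1 − 0.3652 = 0.6348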